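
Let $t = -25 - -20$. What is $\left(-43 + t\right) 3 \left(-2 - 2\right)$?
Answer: $576$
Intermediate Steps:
$t = -5$ ($t = -25 + 20 = -5$)
$\left(-43 + t\right) 3 \left(-2 - 2\right) = \left(-43 - 5\right) 3 \left(-2 - 2\right) = - 48 \cdot 3 \left(-4\right) = \left(-48\right) \left(-12\right) = 576$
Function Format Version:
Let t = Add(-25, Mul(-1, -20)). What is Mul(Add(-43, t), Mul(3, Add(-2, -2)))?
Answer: 576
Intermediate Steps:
t = -5 (t = Add(-25, 20) = -5)
Mul(Add(-43, t), Mul(3, Add(-2, -2))) = Mul(Add(-43, -5), Mul(3, Add(-2, -2))) = Mul(-48, Mul(3, -4)) = Mul(-48, -12) = 576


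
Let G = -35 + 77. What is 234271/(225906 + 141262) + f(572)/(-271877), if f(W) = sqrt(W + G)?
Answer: 234271/367168 - sqrt(614)/271877 ≈ 0.63796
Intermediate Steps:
G = 42
f(W) = sqrt(42 + W) (f(W) = sqrt(W + 42) = sqrt(42 + W))
234271/(225906 + 141262) + f(572)/(-271877) = 234271/(225906 + 141262) + sqrt(42 + 572)/(-271877) = 234271/367168 + sqrt(614)*(-1/271877) = 234271*(1/367168) - sqrt(614)/271877 = 234271/367168 - sqrt(614)/271877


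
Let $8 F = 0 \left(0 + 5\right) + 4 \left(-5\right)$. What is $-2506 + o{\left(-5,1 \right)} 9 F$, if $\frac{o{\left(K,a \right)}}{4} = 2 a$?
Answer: $-2686$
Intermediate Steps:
$F = - \frac{5}{2}$ ($F = \frac{0 \left(0 + 5\right) + 4 \left(-5\right)}{8} = \frac{0 \cdot 5 - 20}{8} = \frac{0 - 20}{8} = \frac{1}{8} \left(-20\right) = - \frac{5}{2} \approx -2.5$)
$o{\left(K,a \right)} = 8 a$ ($o{\left(K,a \right)} = 4 \cdot 2 a = 8 a$)
$-2506 + o{\left(-5,1 \right)} 9 F = -2506 + 8 \cdot 1 \cdot 9 \left(- \frac{5}{2}\right) = -2506 + 8 \cdot 9 \left(- \frac{5}{2}\right) = -2506 + 72 \left(- \frac{5}{2}\right) = -2506 - 180 = -2686$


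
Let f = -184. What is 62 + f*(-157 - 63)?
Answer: 40542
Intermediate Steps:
62 + f*(-157 - 63) = 62 - 184*(-157 - 63) = 62 - 184*(-220) = 62 + 40480 = 40542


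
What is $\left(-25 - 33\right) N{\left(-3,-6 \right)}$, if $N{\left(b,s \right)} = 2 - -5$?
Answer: $-406$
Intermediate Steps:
$N{\left(b,s \right)} = 7$ ($N{\left(b,s \right)} = 2 + 5 = 7$)
$\left(-25 - 33\right) N{\left(-3,-6 \right)} = \left(-25 - 33\right) 7 = \left(-58\right) 7 = -406$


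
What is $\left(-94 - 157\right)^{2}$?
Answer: $63001$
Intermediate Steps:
$\left(-94 - 157\right)^{2} = \left(-251\right)^{2} = 63001$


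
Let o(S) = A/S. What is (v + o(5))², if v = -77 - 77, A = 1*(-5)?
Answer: 24025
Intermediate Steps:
A = -5
o(S) = -5/S
v = -154
(v + o(5))² = (-154 - 5/5)² = (-154 - 5*⅕)² = (-154 - 1)² = (-155)² = 24025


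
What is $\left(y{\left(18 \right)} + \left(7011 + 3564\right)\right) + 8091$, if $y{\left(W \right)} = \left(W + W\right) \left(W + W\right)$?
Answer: $19962$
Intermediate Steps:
$y{\left(W \right)} = 4 W^{2}$ ($y{\left(W \right)} = 2 W 2 W = 4 W^{2}$)
$\left(y{\left(18 \right)} + \left(7011 + 3564\right)\right) + 8091 = \left(4 \cdot 18^{2} + \left(7011 + 3564\right)\right) + 8091 = \left(4 \cdot 324 + 10575\right) + 8091 = \left(1296 + 10575\right) + 8091 = 11871 + 8091 = 19962$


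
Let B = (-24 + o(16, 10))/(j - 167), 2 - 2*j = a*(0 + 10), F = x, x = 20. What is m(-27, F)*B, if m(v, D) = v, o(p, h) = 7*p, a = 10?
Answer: 11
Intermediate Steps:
F = 20
j = -49 (j = 1 - 5*(0 + 10) = 1 - 5*10 = 1 - ½*100 = 1 - 50 = -49)
B = -11/27 (B = (-24 + 7*16)/(-49 - 167) = (-24 + 112)/(-216) = 88*(-1/216) = -11/27 ≈ -0.40741)
m(-27, F)*B = -27*(-11/27) = 11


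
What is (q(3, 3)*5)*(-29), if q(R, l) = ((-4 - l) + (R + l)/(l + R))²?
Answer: -5220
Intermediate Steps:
q(R, l) = (-3 - l)² (q(R, l) = ((-4 - l) + (R + l)/(R + l))² = ((-4 - l) + 1)² = (-3 - l)²)
(q(3, 3)*5)*(-29) = ((9 + 3² + 6*3)*5)*(-29) = ((9 + 9 + 18)*5)*(-29) = (36*5)*(-29) = 180*(-29) = -5220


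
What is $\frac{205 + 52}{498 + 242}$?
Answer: $\frac{257}{740} \approx 0.3473$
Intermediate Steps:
$\frac{205 + 52}{498 + 242} = \frac{257}{740}$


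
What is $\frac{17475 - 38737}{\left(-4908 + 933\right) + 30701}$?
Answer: $- \frac{10631}{13363} \approx -0.79556$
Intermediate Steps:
$\frac{17475 - 38737}{\left(-4908 + 933\right) + 30701} = - \frac{21262}{-3975 + 30701} = - \frac{21262}{26726} = \left(-21262\right) \frac{1}{26726} = - \frac{10631}{13363}$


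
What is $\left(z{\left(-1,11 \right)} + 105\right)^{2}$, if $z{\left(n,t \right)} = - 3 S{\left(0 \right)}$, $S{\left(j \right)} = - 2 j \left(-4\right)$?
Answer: $11025$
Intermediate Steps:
$S{\left(j \right)} = 8 j$
$z{\left(n,t \right)} = 0$ ($z{\left(n,t \right)} = - 3 \cdot 8 \cdot 0 = \left(-3\right) 0 = 0$)
$\left(z{\left(-1,11 \right)} + 105\right)^{2} = \left(0 + 105\right)^{2} = 105^{2} = 11025$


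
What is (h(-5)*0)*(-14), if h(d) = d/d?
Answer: 0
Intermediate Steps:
h(d) = 1
(h(-5)*0)*(-14) = (1*0)*(-14) = 0*(-14) = 0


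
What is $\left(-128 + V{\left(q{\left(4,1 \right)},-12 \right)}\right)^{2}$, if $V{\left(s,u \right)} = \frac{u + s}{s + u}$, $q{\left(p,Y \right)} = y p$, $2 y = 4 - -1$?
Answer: $16129$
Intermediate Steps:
$y = \frac{5}{2}$ ($y = \frac{4 - -1}{2} = \frac{4 + 1}{2} = \frac{1}{2} \cdot 5 = \frac{5}{2} \approx 2.5$)
$q{\left(p,Y \right)} = \frac{5 p}{2}$
$V{\left(s,u \right)} = 1$ ($V{\left(s,u \right)} = \frac{s + u}{s + u} = 1$)
$\left(-128 + V{\left(q{\left(4,1 \right)},-12 \right)}\right)^{2} = \left(-128 + 1\right)^{2} = \left(-127\right)^{2} = 16129$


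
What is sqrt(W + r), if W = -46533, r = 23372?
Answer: I*sqrt(23161) ≈ 152.19*I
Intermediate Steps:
sqrt(W + r) = sqrt(-46533 + 23372) = sqrt(-23161) = I*sqrt(23161)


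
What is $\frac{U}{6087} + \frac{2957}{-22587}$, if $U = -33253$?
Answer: $- \frac{256361590}{45829023} \approx -5.5939$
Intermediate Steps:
$\frac{U}{6087} + \frac{2957}{-22587} = - \frac{33253}{6087} + \frac{2957}{-22587} = \left(-33253\right) \frac{1}{6087} + 2957 \left(- \frac{1}{22587}\right) = - \frac{33253}{6087} - \frac{2957}{22587} = - \frac{256361590}{45829023}$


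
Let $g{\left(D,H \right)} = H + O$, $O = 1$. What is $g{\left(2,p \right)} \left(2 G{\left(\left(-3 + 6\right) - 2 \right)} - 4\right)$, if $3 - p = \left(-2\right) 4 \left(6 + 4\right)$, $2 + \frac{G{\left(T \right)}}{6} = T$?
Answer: $-1344$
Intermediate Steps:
$G{\left(T \right)} = -12 + 6 T$
$p = 83$ ($p = 3 - \left(-2\right) 4 \left(6 + 4\right) = 3 - \left(-8\right) 10 = 3 - -80 = 3 + 80 = 83$)
$g{\left(D,H \right)} = 1 + H$ ($g{\left(D,H \right)} = H + 1 = 1 + H$)
$g{\left(2,p \right)} \left(2 G{\left(\left(-3 + 6\right) - 2 \right)} - 4\right) = \left(1 + 83\right) \left(2 \left(-12 + 6 \left(\left(-3 + 6\right) - 2\right)\right) - 4\right) = 84 \left(2 \left(-12 + 6 \left(3 - 2\right)\right) - 4\right) = 84 \left(2 \left(-12 + 6 \cdot 1\right) - 4\right) = 84 \left(2 \left(-12 + 6\right) - 4\right) = 84 \left(2 \left(-6\right) - 4\right) = 84 \left(-12 - 4\right) = 84 \left(-16\right) = -1344$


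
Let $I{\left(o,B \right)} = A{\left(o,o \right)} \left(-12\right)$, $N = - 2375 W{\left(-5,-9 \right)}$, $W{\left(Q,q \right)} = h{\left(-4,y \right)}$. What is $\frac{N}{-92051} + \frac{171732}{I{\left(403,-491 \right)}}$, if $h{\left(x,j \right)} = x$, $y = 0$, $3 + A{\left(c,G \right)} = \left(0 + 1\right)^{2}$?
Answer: $\frac{1317322861}{184102} \approx 7155.4$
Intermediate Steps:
$A{\left(c,G \right)} = -2$ ($A{\left(c,G \right)} = -3 + \left(0 + 1\right)^{2} = -3 + 1^{2} = -3 + 1 = -2$)
$W{\left(Q,q \right)} = -4$
$N = 9500$ ($N = \left(-2375\right) \left(-4\right) = 9500$)
$I{\left(o,B \right)} = 24$ ($I{\left(o,B \right)} = \left(-2\right) \left(-12\right) = 24$)
$\frac{N}{-92051} + \frac{171732}{I{\left(403,-491 \right)}} = \frac{9500}{-92051} + \frac{171732}{24} = 9500 \left(- \frac{1}{92051}\right) + 171732 \cdot \frac{1}{24} = - \frac{9500}{92051} + \frac{14311}{2} = \frac{1317322861}{184102}$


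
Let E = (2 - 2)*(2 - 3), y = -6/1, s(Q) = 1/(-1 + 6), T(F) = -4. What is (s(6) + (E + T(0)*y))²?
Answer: 14641/25 ≈ 585.64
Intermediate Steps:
s(Q) = ⅕ (s(Q) = 1/5 = ⅕)
y = -6 (y = -6*1 = -6)
E = 0 (E = 0*(-1) = 0)
(s(6) + (E + T(0)*y))² = (⅕ + (0 - 4*(-6)))² = (⅕ + (0 + 24))² = (⅕ + 24)² = (121/5)² = 14641/25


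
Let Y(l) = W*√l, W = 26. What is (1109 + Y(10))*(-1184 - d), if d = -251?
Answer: -1034697 - 24258*√10 ≈ -1.1114e+6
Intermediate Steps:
Y(l) = 26*√l
(1109 + Y(10))*(-1184 - d) = (1109 + 26*√10)*(-1184 - 1*(-251)) = (1109 + 26*√10)*(-1184 + 251) = (1109 + 26*√10)*(-933) = -1034697 - 24258*√10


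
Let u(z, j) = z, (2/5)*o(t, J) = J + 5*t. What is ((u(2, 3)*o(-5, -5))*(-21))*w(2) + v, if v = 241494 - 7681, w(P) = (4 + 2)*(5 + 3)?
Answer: 385013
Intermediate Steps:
o(t, J) = 5*J/2 + 25*t/2 (o(t, J) = 5*(J + 5*t)/2 = 5*J/2 + 25*t/2)
w(P) = 48 (w(P) = 6*8 = 48)
v = 233813
((u(2, 3)*o(-5, -5))*(-21))*w(2) + v = ((2*((5/2)*(-5) + (25/2)*(-5)))*(-21))*48 + 233813 = ((2*(-25/2 - 125/2))*(-21))*48 + 233813 = ((2*(-75))*(-21))*48 + 233813 = -150*(-21)*48 + 233813 = 3150*48 + 233813 = 151200 + 233813 = 385013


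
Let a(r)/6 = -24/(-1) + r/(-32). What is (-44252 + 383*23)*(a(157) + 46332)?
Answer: -26339288235/16 ≈ -1.6462e+9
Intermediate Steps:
a(r) = 144 - 3*r/16 (a(r) = 6*(-24/(-1) + r/(-32)) = 6*(-24*(-1) + r*(-1/32)) = 6*(24 - r/32) = 144 - 3*r/16)
(-44252 + 383*23)*(a(157) + 46332) = (-44252 + 383*23)*((144 - 3/16*157) + 46332) = (-44252 + 8809)*((144 - 471/16) + 46332) = -35443*(1833/16 + 46332) = -35443*743145/16 = -26339288235/16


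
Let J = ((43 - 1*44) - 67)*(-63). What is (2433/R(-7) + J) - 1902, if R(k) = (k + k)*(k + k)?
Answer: 469305/196 ≈ 2394.4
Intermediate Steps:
R(k) = 4*k² (R(k) = (2*k)*(2*k) = 4*k²)
J = 4284 (J = ((43 - 44) - 67)*(-63) = (-1 - 67)*(-63) = -68*(-63) = 4284)
(2433/R(-7) + J) - 1902 = (2433/((4*(-7)²)) + 4284) - 1902 = (2433/((4*49)) + 4284) - 1902 = (2433/196 + 4284) - 1902 = 842097/196 - 1902 = 469305/196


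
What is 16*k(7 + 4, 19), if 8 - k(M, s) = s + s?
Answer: -480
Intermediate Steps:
k(M, s) = 8 - 2*s (k(M, s) = 8 - (s + s) = 8 - 2*s)
16*k(7 + 4, 19) = 16*(8 - 2*19) = 16*(8 - 38) = 16*(-30) = -480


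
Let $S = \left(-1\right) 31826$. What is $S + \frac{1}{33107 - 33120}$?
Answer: $- \frac{413739}{13} \approx -31826.0$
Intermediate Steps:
$S = -31826$
$S + \frac{1}{33107 - 33120} = -31826 + \frac{1}{33107 - 33120} = -31826 + \frac{1}{-13} = -31826 - \frac{1}{13} = - \frac{413739}{13}$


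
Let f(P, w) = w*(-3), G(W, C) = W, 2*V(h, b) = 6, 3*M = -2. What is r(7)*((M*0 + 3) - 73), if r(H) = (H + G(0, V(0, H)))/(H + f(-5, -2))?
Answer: -490/13 ≈ -37.692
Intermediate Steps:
M = -⅔ (M = (⅓)*(-2) = -⅔ ≈ -0.66667)
V(h, b) = 3 (V(h, b) = (½)*6 = 3)
f(P, w) = -3*w
r(H) = H/(6 + H) (r(H) = (H + 0)/(H - 3*(-2)) = H/(H + 6) = H/(6 + H))
r(7)*((M*0 + 3) - 73) = (7/(6 + 7))*((-⅔*0 + 3) - 73) = (7/13)*((0 + 3) - 73) = (7*(1/13))*(3 - 73) = (7/13)*(-70) = -490/13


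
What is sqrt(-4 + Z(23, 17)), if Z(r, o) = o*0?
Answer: 2*I ≈ 2.0*I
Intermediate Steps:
Z(r, o) = 0
sqrt(-4 + Z(23, 17)) = sqrt(-4 + 0) = sqrt(-4) = 2*I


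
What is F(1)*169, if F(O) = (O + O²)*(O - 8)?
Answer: -2366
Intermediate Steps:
F(O) = (-8 + O)*(O + O²) (F(O) = (O + O²)*(-8 + O) = (-8 + O)*(O + O²))
F(1)*169 = (1*(-8 + 1² - 7*1))*169 = (1*(-8 + 1 - 7))*169 = (1*(-14))*169 = -14*169 = -2366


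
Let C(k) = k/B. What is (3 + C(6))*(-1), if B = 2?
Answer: -6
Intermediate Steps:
C(k) = k/2
(3 + C(6))*(-1) = (3 + (½)*6)*(-1) = (3 + 3)*(-1) = 6*(-1) = -6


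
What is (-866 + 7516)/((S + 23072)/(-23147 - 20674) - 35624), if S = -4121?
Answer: -19427310/104073217 ≈ -0.18667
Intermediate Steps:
(-866 + 7516)/((S + 23072)/(-23147 - 20674) - 35624) = (-866 + 7516)/((-4121 + 23072)/(-23147 - 20674) - 35624) = 6650/(18951/(-43821) - 35624) = 6650/(18951*(-1/43821) - 35624) = 6650/(-6317/14607 - 35624) = 6650/(-520366085/14607) = 6650*(-14607/520366085) = -19427310/104073217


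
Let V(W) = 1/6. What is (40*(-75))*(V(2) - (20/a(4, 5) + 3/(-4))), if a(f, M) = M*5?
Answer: -350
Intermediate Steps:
V(W) = 1/6
a(f, M) = 5*M
(40*(-75))*(V(2) - (20/a(4, 5) + 3/(-4))) = (40*(-75))*(1/6 - (20/((5*5)) + 3/(-4))) = -3000*(1/6 - (20/25 + 3*(-1/4))) = -3000*(1/6 - (20*(1/25) - 3/4)) = -3000*(1/6 - (4/5 - 3/4)) = -3000*(1/6 - 1*1/20) = -3000*(1/6 - 1/20) = -3000*7/60 = -350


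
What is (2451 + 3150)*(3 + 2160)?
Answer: 12114963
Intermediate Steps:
(2451 + 3150)*(3 + 2160) = 5601*2163 = 12114963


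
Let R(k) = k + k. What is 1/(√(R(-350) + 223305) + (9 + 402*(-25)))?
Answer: -10041/100599076 - 211*√5/100599076 ≈ -0.00010450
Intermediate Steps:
R(k) = 2*k
1/(√(R(-350) + 223305) + (9 + 402*(-25))) = 1/(√(2*(-350) + 223305) + (9 + 402*(-25))) = 1/(√(-700 + 223305) + (9 - 10050)) = 1/(√222605 - 10041) = 1/(211*√5 - 10041) = 1/(-10041 + 211*√5)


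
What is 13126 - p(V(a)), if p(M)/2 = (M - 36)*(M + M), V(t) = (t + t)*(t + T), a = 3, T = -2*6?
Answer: -6314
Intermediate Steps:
T = -12
V(t) = 2*t*(-12 + t) (V(t) = (t + t)*(t - 12) = (2*t)*(-12 + t) = 2*t*(-12 + t))
p(M) = 4*M*(-36 + M) (p(M) = 2*((M - 36)*(M + M)) = 2*((-36 + M)*(2*M)) = 2*(2*M*(-36 + M)) = 4*M*(-36 + M))
13126 - p(V(a)) = 13126 - 4*2*3*(-12 + 3)*(-36 + 2*3*(-12 + 3)) = 13126 - 4*2*3*(-9)*(-36 + 2*3*(-9)) = 13126 - 4*(-54)*(-36 - 54) = 13126 - 4*(-54)*(-90) = 13126 - 1*19440 = 13126 - 19440 = -6314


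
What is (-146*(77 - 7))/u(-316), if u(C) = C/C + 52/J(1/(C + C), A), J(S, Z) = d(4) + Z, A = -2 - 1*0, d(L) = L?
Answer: -10220/27 ≈ -378.52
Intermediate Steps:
A = -2 (A = -2 + 0 = -2)
J(S, Z) = 4 + Z
u(C) = 27 (u(C) = C/C + 52/(4 - 2) = 1 + 52/2 = 1 + 52*(1/2) = 1 + 26 = 27)
(-146*(77 - 7))/u(-316) = -146*(77 - 7)/27 = -146*70*(1/27) = -10220*1/27 = -10220/27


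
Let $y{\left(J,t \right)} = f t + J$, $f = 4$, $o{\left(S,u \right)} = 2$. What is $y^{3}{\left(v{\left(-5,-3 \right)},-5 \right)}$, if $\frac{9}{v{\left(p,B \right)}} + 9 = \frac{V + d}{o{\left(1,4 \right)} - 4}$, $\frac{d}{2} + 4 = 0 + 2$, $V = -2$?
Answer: $- \frac{79507}{8} \approx -9938.4$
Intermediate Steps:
$d = -4$ ($d = -8 + 2 \left(0 + 2\right) = -8 + 2 \cdot 2 = -8 + 4 = -4$)
$v{\left(p,B \right)} = - \frac{3}{2}$ ($v{\left(p,B \right)} = \frac{9}{-9 + \frac{-2 - 4}{2 - 4}} = \frac{9}{-9 - \frac{6}{-2}} = \frac{9}{-9 - -3} = \frac{9}{-9 + 3} = \frac{9}{-6} = 9 \left(- \frac{1}{6}\right) = - \frac{3}{2}$)
$y{\left(J,t \right)} = J + 4 t$ ($y{\left(J,t \right)} = 4 t + J = J + 4 t$)
$y^{3}{\left(v{\left(-5,-3 \right)},-5 \right)} = \left(- \frac{3}{2} + 4 \left(-5\right)\right)^{3} = \left(- \frac{3}{2} - 20\right)^{3} = \left(- \frac{43}{2}\right)^{3} = - \frac{79507}{8}$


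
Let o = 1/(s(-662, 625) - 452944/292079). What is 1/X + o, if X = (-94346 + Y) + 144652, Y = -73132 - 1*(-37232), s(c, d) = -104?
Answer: -2088430457/222062439480 ≈ -0.0094047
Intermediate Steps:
Y = -35900 (Y = -73132 + 37232 = -35900)
o = -292079/30829160 (o = 1/(-104 - 452944/292079) = 1/(-30829160/292079) = -292079/30829160 ≈ -0.0094741)
X = 14406 (X = (-94346 - 35900) + 144652 = -130246 + 144652 = 14406)
1/X + o = 1/14406 - 292079/30829160 = -2088430457/222062439480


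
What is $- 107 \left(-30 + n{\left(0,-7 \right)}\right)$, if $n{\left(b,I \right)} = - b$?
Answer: $3210$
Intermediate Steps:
$- 107 \left(-30 + n{\left(0,-7 \right)}\right) = - 107 \left(-30 - 0\right) = - 107 \left(-30 + 0\right) = \left(-107\right) \left(-30\right) = 3210$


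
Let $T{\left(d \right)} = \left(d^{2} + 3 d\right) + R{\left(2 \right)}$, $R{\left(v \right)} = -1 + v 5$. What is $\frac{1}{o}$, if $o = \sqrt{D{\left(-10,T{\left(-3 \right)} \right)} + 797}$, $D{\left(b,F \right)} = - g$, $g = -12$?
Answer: $\frac{\sqrt{809}}{809} \approx 0.035158$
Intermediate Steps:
$R{\left(v \right)} = -1 + 5 v$
$T{\left(d \right)} = 9 + d^{2} + 3 d$ ($T{\left(d \right)} = \left(d^{2} + 3 d\right) + \left(-1 + 5 \cdot 2\right) = \left(d^{2} + 3 d\right) + \left(-1 + 10\right) = \left(d^{2} + 3 d\right) + 9 = 9 + d^{2} + 3 d$)
$D{\left(b,F \right)} = 12$ ($D{\left(b,F \right)} = \left(-1\right) \left(-12\right) = 12$)
$o = \sqrt{809}$ ($o = \sqrt{12 + 797} = \sqrt{809} \approx 28.443$)
$\frac{1}{o} = \frac{1}{\sqrt{809}} = \frac{\sqrt{809}}{809}$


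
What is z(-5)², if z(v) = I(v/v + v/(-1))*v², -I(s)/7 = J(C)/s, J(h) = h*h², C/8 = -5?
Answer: 31360000000000/9 ≈ 3.4844e+12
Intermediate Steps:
C = -40 (C = 8*(-5) = -40)
J(h) = h³
I(s) = 448000/s (I(s) = -7*(-40)³/s = -(-448000)/s = 448000/s)
z(v) = 448000*v²/(1 - v) (z(v) = (448000/(v/v + v/(-1)))*v² = (448000/(1 + v*(-1)))*v² = (448000/(1 - v))*v² = 448000*v²/(1 - v))
z(-5)² = (-448000*(-5)²/(-1 - 5))² = (-448000*25/(-6))² = (-448000*25*(-⅙))² = (5600000/3)² = 31360000000000/9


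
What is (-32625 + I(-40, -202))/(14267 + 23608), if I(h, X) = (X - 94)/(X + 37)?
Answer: -5382829/6249375 ≈ -0.86134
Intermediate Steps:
I(h, X) = (-94 + X)/(37 + X)
(-32625 + I(-40, -202))/(14267 + 23608) = (-32625 + (-94 - 202)/(37 - 202))/(14267 + 23608) = (-32625 - 296/(-165))/37875 = (-32625 - 1/165*(-296))*(1/37875) = (-32625 + 296/165)*(1/37875) = -5382829/165*1/37875 = -5382829/6249375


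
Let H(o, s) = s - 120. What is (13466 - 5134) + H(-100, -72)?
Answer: 8140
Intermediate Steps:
H(o, s) = -120 + s
(13466 - 5134) + H(-100, -72) = (13466 - 5134) + (-120 - 72) = 8332 - 192 = 8140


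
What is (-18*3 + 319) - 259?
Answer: 6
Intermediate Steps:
(-18*3 + 319) - 259 = (-54 + 319) - 259 = 265 - 259 = 6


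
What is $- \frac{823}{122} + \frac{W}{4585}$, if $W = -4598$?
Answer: $- \frac{4334411}{559370} \approx -7.7487$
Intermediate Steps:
$- \frac{823}{122} + \frac{W}{4585} = - \frac{823}{122} - \frac{4598}{4585} = - \frac{4334411}{559370}$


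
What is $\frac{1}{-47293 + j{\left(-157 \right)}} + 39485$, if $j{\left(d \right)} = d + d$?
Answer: $\frac{1879762394}{47607} \approx 39485.0$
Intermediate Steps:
$j{\left(d \right)} = 2 d$
$\frac{1}{-47293 + j{\left(-157 \right)}} + 39485 = \frac{1}{-47293 + 2 \left(-157\right)} + 39485 = \frac{1}{-47293 - 314} + 39485 = \frac{1}{-47607} + 39485 = - \frac{1}{47607} + 39485 = \frac{1879762394}{47607}$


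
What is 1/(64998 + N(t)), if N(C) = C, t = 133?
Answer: 1/65131 ≈ 1.5354e-5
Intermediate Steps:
1/(64998 + N(t)) = 1/(64998 + 133) = 1/65131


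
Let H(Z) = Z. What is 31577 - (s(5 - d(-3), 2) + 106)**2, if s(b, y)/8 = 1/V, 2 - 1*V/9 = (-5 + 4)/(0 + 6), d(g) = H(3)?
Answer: 30806117/1521 ≈ 20254.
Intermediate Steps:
d(g) = 3
V = 39/2 (V = 18 - 9*(-5 + 4)/(0 + 6) = 18 - (-9)/6 = 18 - 9*(-1/6) = 18 + 3/2 = 39/2 ≈ 19.500)
s(b, y) = 16/39 (s(b, y) = 8/(39/2) = 8*(2/39) = 16/39)
31577 - (s(5 - d(-3), 2) + 106)**2 = 31577 - (16/39 + 106)**2 = 31577 - (4150/39)**2 = 31577 - 1*17222500/1521 = 31577 - 17222500/1521 = 30806117/1521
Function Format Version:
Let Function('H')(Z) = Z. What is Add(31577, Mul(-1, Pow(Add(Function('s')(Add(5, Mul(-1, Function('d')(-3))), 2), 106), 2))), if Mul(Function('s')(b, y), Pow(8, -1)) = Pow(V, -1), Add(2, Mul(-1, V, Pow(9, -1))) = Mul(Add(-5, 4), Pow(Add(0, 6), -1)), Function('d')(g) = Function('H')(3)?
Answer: Rational(30806117, 1521) ≈ 20254.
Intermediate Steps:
Function('d')(g) = 3
V = Rational(39, 2) (V = Add(18, Mul(-9, Mul(Add(-5, 4), Pow(Add(0, 6), -1)))) = Add(18, Mul(-9, Mul(-1, Pow(6, -1)))) = Add(18, Mul(-9, Mul(-1, Rational(1, 6)))) = Add(18, Mul(-9, Rational(-1, 6))) = Add(18, Rational(3, 2)) = Rational(39, 2) ≈ 19.500)
Function('s')(b, y) = Rational(16, 39) (Function('s')(b, y) = Mul(8, Pow(Rational(39, 2), -1)) = Mul(8, Rational(2, 39)) = Rational(16, 39))
Add(31577, Mul(-1, Pow(Add(Function('s')(Add(5, Mul(-1, Function('d')(-3))), 2), 106), 2))) = Add(31577, Mul(-1, Pow(Add(Rational(16, 39), 106), 2))) = Add(31577, Mul(-1, Pow(Rational(4150, 39), 2))) = Add(31577, Mul(-1, Rational(17222500, 1521))) = Add(31577, Rational(-17222500, 1521)) = Rational(30806117, 1521)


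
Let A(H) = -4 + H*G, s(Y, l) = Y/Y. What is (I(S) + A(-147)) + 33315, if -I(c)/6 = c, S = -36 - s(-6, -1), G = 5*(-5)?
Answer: 37208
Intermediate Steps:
s(Y, l) = 1
G = -25
S = -37 (S = -36 - 1*1 = -36 - 1 = -37)
I(c) = -6*c
A(H) = -4 - 25*H (A(H) = -4 + H*(-25) = -4 - 25*H)
(I(S) + A(-147)) + 33315 = (-6*(-37) + (-4 - 25*(-147))) + 33315 = (222 + (-4 + 3675)) + 33315 = (222 + 3671) + 33315 = 3893 + 33315 = 37208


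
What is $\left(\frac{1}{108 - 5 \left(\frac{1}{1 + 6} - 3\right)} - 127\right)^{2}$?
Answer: $\frac{11816777025}{732736} \approx 16127.0$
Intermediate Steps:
$\left(\frac{1}{108 - 5 \left(\frac{1}{1 + 6} - 3\right)} - 127\right)^{2} = \left(\frac{1}{108 - 5 \left(\frac{1}{7} - 3\right)} - 127\right)^{2} = \left(\frac{1}{108 - - \frac{100}{7}} - 127\right)^{2} = \left(\frac{1}{108 + \frac{100}{7}} - 127\right)^{2} = \left(\frac{1}{\frac{856}{7}} - 127\right)^{2} = \left(\frac{7}{856} - 127\right)^{2} = \left(- \frac{108705}{856}\right)^{2} = \frac{11816777025}{732736}$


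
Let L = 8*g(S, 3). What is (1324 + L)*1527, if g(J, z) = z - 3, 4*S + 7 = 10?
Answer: 2021748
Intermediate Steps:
S = 3/4 (S = -7/4 + (1/4)*10 = -7/4 + 5/2 = 3/4 ≈ 0.75000)
g(J, z) = -3 + z
L = 0 (L = 8*(-3 + 3) = 8*0 = 0)
(1324 + L)*1527 = (1324 + 0)*1527 = 1324*1527 = 2021748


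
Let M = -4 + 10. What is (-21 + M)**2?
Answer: 225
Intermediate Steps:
M = 6
(-21 + M)**2 = (-21 + 6)**2 = (-15)**2 = 225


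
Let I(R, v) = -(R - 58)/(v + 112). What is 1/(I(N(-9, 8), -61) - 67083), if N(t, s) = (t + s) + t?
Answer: -3/201245 ≈ -1.4907e-5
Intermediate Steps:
N(t, s) = s + 2*t (N(t, s) = (s + t) + t = s + 2*t)
I(R, v) = -(-58 + R)/(112 + v)
1/(I(N(-9, 8), -61) - 67083) = 1/((58 - (8 + 2*(-9)))/(112 - 61) - 67083) = 1/((58 - (8 - 18))/51 - 67083) = 1/((58 - 1*(-10))/51 - 67083) = 1/((58 + 10)/51 - 67083) = 1/((1/51)*68 - 67083) = 1/(4/3 - 67083) = 1/(-201245/3) = -3/201245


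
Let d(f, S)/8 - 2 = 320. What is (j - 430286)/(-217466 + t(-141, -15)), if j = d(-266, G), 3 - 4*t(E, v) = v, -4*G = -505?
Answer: 855420/434923 ≈ 1.9668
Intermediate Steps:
G = 505/4 (G = -1/4*(-505) = 505/4 ≈ 126.25)
t(E, v) = 3/4 - v/4
d(f, S) = 2576 (d(f, S) = 16 + 8*320 = 16 + 2560 = 2576)
j = 2576
(j - 430286)/(-217466 + t(-141, -15)) = (2576 - 430286)/(-217466 + (3/4 - 1/4*(-15))) = -427710/(-217466 + (3/4 + 15/4)) = -427710/(-217466 + 9/2) = -427710/(-434923/2) = -427710*(-2/434923) = 855420/434923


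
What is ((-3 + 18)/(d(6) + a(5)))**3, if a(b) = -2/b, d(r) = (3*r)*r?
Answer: 421875/155720872 ≈ 0.0027092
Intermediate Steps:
d(r) = 3*r**2
((-3 + 18)/(d(6) + a(5)))**3 = ((-3 + 18)/(3*6**2 - 2/5))**3 = (15/(3*36 - 2*1/5))**3 = (15/(108 - 2/5))**3 = (15/(538/5))**3 = (15*(5/538))**3 = (75/538)**3 = 421875/155720872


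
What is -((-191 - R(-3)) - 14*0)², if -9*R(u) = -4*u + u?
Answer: -36100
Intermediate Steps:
R(u) = u/3 (R(u) = -(-4*u + u)/9 = -(-1)*u/3 = u/3)
-((-191 - R(-3)) - 14*0)² = -((-191 - (-3)/3) - 14*0)² = -((-191 - 1*(-1)) + 0)² = -((-191 + 1) + 0)² = -(-190 + 0)² = -1*(-190)² = -1*36100 = -36100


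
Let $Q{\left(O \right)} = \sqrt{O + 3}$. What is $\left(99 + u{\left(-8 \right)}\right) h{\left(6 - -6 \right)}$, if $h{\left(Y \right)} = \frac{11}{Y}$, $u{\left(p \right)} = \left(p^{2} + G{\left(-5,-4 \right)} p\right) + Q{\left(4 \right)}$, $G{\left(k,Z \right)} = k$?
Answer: $\frac{2233}{12} + \frac{11 \sqrt{7}}{12} \approx 188.51$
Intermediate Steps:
$Q{\left(O \right)} = \sqrt{3 + O}$
$u{\left(p \right)} = \sqrt{7} + p^{2} - 5 p$ ($u{\left(p \right)} = \left(p^{2} - 5 p\right) + \sqrt{3 + 4} = \left(p^{2} - 5 p\right) + \sqrt{7} = \sqrt{7} + p^{2} - 5 p$)
$\left(99 + u{\left(-8 \right)}\right) h{\left(6 - -6 \right)} = \left(99 + \left(\sqrt{7} + \left(-8\right)^{2} - -40\right)\right) \frac{11}{6 - -6} = \left(99 + \left(\sqrt{7} + 64 + 40\right)\right) \frac{11}{6 + 6} = \left(99 + \left(104 + \sqrt{7}\right)\right) \frac{11}{12} = \left(203 + \sqrt{7}\right) 11 \cdot \frac{1}{12} = \left(203 + \sqrt{7}\right) \frac{11}{12} = \frac{2233}{12} + \frac{11 \sqrt{7}}{12}$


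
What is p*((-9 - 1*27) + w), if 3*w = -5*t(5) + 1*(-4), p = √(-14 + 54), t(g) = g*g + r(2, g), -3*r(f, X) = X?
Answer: -1372*√10/9 ≈ -482.07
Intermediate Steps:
r(f, X) = -X/3
t(g) = g² - g/3 (t(g) = g*g - g/3 = g² - g/3)
p = 2*√10 (p = √40 = 2*√10 ≈ 6.3246)
w = -362/9 (w = (-25*(-⅓ + 5) + 1*(-4))/3 = (-25*14/3 - 4)/3 = (-5*70/3 - 4)/3 = (-350/3 - 4)/3 = (⅓)*(-362/3) = -362/9 ≈ -40.222)
p*((-9 - 1*27) + w) = (2*√10)*((-9 - 1*27) - 362/9) = (2*√10)*((-9 - 27) - 362/9) = (2*√10)*(-36 - 362/9) = (2*√10)*(-686/9) = -1372*√10/9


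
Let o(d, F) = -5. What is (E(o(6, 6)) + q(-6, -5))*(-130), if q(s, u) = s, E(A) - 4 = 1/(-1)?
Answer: 390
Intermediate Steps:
E(A) = 3 (E(A) = 4 + 1/(-1) = 4 - 1 = 3)
(E(o(6, 6)) + q(-6, -5))*(-130) = (3 - 6)*(-130) = -3*(-130) = 390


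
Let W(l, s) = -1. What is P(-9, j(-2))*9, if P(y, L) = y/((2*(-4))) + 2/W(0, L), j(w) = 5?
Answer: -63/8 ≈ -7.8750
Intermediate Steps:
P(y, L) = -2 - y/8 (P(y, L) = y/((2*(-4))) + 2/(-1) = y/(-8) + 2*(-1) = y*(-⅛) - 2 = -y/8 - 2 = -2 - y/8)
P(-9, j(-2))*9 = (-2 - ⅛*(-9))*9 = (-2 + 9/8)*9 = -7/8*9 = -63/8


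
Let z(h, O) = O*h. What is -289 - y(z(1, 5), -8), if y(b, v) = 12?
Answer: -301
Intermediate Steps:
-289 - y(z(1, 5), -8) = -289 - 1*12 = -289 - 12 = -301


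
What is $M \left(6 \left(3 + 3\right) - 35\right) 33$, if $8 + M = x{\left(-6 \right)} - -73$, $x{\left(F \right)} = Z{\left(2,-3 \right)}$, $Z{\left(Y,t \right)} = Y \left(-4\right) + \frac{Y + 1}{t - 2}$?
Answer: $\frac{9306}{5} \approx 1861.2$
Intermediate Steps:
$Z{\left(Y,t \right)} = - 4 Y + \frac{1 + Y}{-2 + t}$
$x{\left(F \right)} = - \frac{43}{5}$ ($x{\left(F \right)} = \frac{1 + 9 \cdot 2 - 8 \left(-3\right)}{-2 - 3} = \frac{1 + 18 + 24}{-5} = \left(- \frac{1}{5}\right) 43 = - \frac{43}{5}$)
$M = \frac{282}{5}$ ($M = -8 - - \frac{322}{5} = -8 + \left(- \frac{43}{5} + 73\right) = -8 + \frac{322}{5} = \frac{282}{5} \approx 56.4$)
$M \left(6 \left(3 + 3\right) - 35\right) 33 = \frac{282 \left(6 \left(3 + 3\right) - 35\right) 33}{5} = \frac{282 \left(6 \cdot 6 - 35\right) 33}{5} = \frac{282 \left(36 - 35\right) 33}{5} = \frac{282 \cdot 1 \cdot 33}{5} = \frac{282}{5} \cdot 33 = \frac{9306}{5}$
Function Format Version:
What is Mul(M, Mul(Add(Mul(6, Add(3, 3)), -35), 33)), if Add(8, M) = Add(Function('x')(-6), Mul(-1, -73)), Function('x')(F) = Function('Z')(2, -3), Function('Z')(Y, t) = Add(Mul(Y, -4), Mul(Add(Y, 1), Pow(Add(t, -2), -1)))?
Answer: Rational(9306, 5) ≈ 1861.2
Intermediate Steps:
Function('Z')(Y, t) = Add(Mul(-4, Y), Mul(Pow(Add(-2, t), -1), Add(1, Y))) (Function('Z')(Y, t) = Add(Mul(-4, Y), Mul(Add(1, Y), Pow(Add(-2, t), -1))) = Add(Mul(-4, Y), Mul(Pow(Add(-2, t), -1), Add(1, Y))))
Function('x')(F) = Rational(-43, 5) (Function('x')(F) = Mul(Pow(Add(-2, -3), -1), Add(1, Mul(9, 2), Mul(-4, 2, -3))) = Mul(Pow(-5, -1), Add(1, 18, 24)) = Mul(Rational(-1, 5), 43) = Rational(-43, 5))
M = Rational(282, 5) (M = Add(-8, Add(Rational(-43, 5), Mul(-1, -73))) = Add(-8, Add(Rational(-43, 5), 73)) = Add(-8, Rational(322, 5)) = Rational(282, 5) ≈ 56.400)
Mul(M, Mul(Add(Mul(6, Add(3, 3)), -35), 33)) = Mul(Rational(282, 5), Mul(Add(Mul(6, Add(3, 3)), -35), 33)) = Mul(Rational(282, 5), Mul(Add(Mul(6, 6), -35), 33)) = Mul(Rational(282, 5), Mul(Add(36, -35), 33)) = Mul(Rational(282, 5), Mul(1, 33)) = Mul(Rational(282, 5), 33) = Rational(9306, 5)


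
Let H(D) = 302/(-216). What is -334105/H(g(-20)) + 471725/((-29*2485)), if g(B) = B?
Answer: 520054933325/2176363 ≈ 2.3896e+5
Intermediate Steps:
H(D) = -151/108 (H(D) = 302*(-1/216) = -151/108)
-334105/H(g(-20)) + 471725/((-29*2485)) = -334105/(-151/108) + 471725/((-29*2485)) = -334105*(-108/151) + 471725/(-72065) = 36083340/151 + 471725*(-1/72065) = 36083340/151 - 94345/14413 = 520054933325/2176363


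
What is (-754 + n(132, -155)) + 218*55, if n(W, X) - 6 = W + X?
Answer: 11219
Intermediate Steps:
n(W, X) = 6 + W + X (n(W, X) = 6 + (W + X) = 6 + W + X)
(-754 + n(132, -155)) + 218*55 = (-754 + (6 + 132 - 155)) + 218*55 = (-754 - 17) + 11990 = -771 + 11990 = 11219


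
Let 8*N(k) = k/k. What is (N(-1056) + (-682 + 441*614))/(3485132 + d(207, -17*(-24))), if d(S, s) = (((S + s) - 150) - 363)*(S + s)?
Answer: 2160737/28382896 ≈ 0.076128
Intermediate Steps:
N(k) = 1/8 (N(k) = (k/k)/8 = (1/8)*1 = 1/8)
d(S, s) = (S + s)*(-513 + S + s) (d(S, s) = ((-150 + S + s) - 363)*(S + s) = (-513 + S + s)*(S + s) = (S + s)*(-513 + S + s))
(N(-1056) + (-682 + 441*614))/(3485132 + d(207, -17*(-24))) = (1/8 + (-682 + 441*614))/(3485132 + (207**2 + (-17*(-24))**2 - 513*207 - (-8721)*(-24) + 2*207*(-17*(-24)))) = (1/8 + (-682 + 270774))/(3485132 + (42849 + 408**2 - 106191 - 513*408 + 2*207*408)) = (1/8 + 270092)/(3485132 + (42849 + 166464 - 106191 - 209304 + 168912)) = 2160737/(8*(3485132 + 62730)) = (2160737/8)/3547862 = (2160737/8)*(1/3547862) = 2160737/28382896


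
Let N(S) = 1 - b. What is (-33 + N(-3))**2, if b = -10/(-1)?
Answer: 1764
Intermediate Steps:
b = 10 (b = -10*(-1) = -5*(-2) = 10)
N(S) = -9 (N(S) = 1 - 1*10 = 1 - 10 = -9)
(-33 + N(-3))**2 = (-33 - 9)**2 = (-42)**2 = 1764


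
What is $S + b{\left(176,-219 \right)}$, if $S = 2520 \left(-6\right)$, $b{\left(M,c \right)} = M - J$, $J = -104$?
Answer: $-14840$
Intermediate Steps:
$b{\left(M,c \right)} = 104 + M$ ($b{\left(M,c \right)} = M - -104 = M + 104 = 104 + M$)
$S = -15120$
$S + b{\left(176,-219 \right)} = -15120 + \left(104 + 176\right) = -15120 + 280 = -14840$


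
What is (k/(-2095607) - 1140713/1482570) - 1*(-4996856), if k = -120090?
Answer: 913214711411154997/182757886470 ≈ 4.9969e+6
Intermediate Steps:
(k/(-2095607) - 1140713/1482570) - 1*(-4996856) = (-120090/(-2095607) - 1140713/1482570) - 1*(-4996856) = (-120090*(-1/2095607) - 1140713*1/1482570) + 4996856 = (120090/2095607 - 1140713/1482570) + 4996856 = -130143783323/182757886470 + 4996856 = 913214711411154997/182757886470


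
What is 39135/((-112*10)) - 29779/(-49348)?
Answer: -94894075/2763488 ≈ -34.339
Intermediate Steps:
39135/((-112*10)) - 29779/(-49348) = 39135/(-1120) - 29779*(-1/49348) = 39135*(-1/1120) + 29779/49348 = -7827/224 + 29779/49348 = -94894075/2763488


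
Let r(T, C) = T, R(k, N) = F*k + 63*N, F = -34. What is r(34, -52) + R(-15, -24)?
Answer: -968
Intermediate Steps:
R(k, N) = -34*k + 63*N
r(34, -52) + R(-15, -24) = 34 + (-34*(-15) + 63*(-24)) = 34 + (510 - 1512) = 34 - 1002 = -968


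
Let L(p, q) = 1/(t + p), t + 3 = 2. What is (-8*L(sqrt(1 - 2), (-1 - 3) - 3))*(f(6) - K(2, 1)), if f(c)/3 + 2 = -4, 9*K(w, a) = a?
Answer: -652/9 - 652*I/9 ≈ -72.444 - 72.444*I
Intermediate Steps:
t = -1 (t = -3 + 2 = -1)
K(w, a) = a/9
f(c) = -18 (f(c) = -6 + 3*(-4) = -6 - 12 = -18)
L(p, q) = 1/(-1 + p)
(-8*L(sqrt(1 - 2), (-1 - 3) - 3))*(f(6) - K(2, 1)) = (-8/(-1 + sqrt(1 - 2)))*(-18 - 1/9) = (-8/(-1 + sqrt(-1)))*(-18 - 1*1/9) = (-8*(-1 - I)/2)*(-18 - 1/9) = -4*(-1 - I)*(-163/9) = 652*(-1 - I)/9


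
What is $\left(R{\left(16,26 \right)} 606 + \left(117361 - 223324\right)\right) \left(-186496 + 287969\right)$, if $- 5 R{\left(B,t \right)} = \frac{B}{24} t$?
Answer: $- \frac{54827789887}{5} \approx -1.0966 \cdot 10^{10}$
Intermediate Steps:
$R{\left(B,t \right)} = - \frac{B t}{120}$ ($R{\left(B,t \right)} = - \frac{\frac{B}{24} t}{5} = - \frac{\frac{1}{24} B t}{5} = - \frac{B t}{120}$)
$\left(R{\left(16,26 \right)} 606 + \left(117361 - 223324\right)\right) \left(-186496 + 287969\right) = \left(\left(- \frac{1}{120}\right) 16 \cdot 26 \cdot 606 + \left(117361 - 223324\right)\right) \left(-186496 + 287969\right) = \left(\left(- \frac{52}{15}\right) 606 - 105963\right) 101473 = \left(- \frac{10504}{5} - 105963\right) 101473 = \left(- \frac{540319}{5}\right) 101473 = - \frac{54827789887}{5}$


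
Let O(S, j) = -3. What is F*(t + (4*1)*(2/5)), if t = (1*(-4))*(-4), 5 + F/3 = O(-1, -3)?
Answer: -2112/5 ≈ -422.40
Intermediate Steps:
F = -24 (F = -15 + 3*(-3) = -15 - 9 = -24)
t = 16 (t = -4*(-4) = 16)
F*(t + (4*1)*(2/5)) = -24*(16 + (4*1)*(2/5)) = -24*(16 + 4*(2*(⅕))) = -24*(16 + 4*(⅖)) = -24*(16 + 8/5) = -24*88/5 = -2112/5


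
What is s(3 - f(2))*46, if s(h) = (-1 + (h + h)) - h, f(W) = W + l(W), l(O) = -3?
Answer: 138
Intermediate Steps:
f(W) = -3 + W (f(W) = W - 3 = -3 + W)
s(h) = -1 + h (s(h) = (-1 + 2*h) - h = -1 + h)
s(3 - f(2))*46 = (-1 + (3 - (-3 + 2)))*46 = (-1 + (3 - 1*(-1)))*46 = (-1 + (3 + 1))*46 = (-1 + 4)*46 = 3*46 = 138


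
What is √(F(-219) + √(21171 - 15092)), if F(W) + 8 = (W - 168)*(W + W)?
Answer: √(169498 + √6079) ≈ 411.80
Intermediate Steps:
F(W) = -8 + 2*W*(-168 + W) (F(W) = -8 + (W - 168)*(W + W) = -8 + (-168 + W)*(2*W) = -8 + 2*W*(-168 + W))
√(F(-219) + √(21171 - 15092)) = √((-8 - 336*(-219) + 2*(-219)²) + √(21171 - 15092)) = √((-8 + 73584 + 2*47961) + √6079) = √((-8 + 73584 + 95922) + √6079) = √(169498 + √6079)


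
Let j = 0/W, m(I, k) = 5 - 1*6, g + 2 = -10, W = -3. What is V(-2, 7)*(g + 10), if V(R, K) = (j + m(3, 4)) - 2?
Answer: 6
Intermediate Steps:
g = -12 (g = -2 - 10 = -12)
m(I, k) = -1 (m(I, k) = 5 - 6 = -1)
j = 0 (j = 0/(-3) = 0*(-1/3) = 0)
V(R, K) = -3 (V(R, K) = (0 - 1) - 2 = -1 - 2 = -3)
V(-2, 7)*(g + 10) = -3*(-12 + 10) = -3*(-2) = 6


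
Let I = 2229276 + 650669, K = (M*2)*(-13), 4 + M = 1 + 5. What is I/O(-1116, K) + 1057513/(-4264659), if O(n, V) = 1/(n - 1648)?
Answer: -33947402018476333/4264659 ≈ -7.9602e+9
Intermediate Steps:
M = 2 (M = -4 + (1 + 5) = -4 + 6 = 2)
K = -52 (K = (2*2)*(-13) = 4*(-13) = -52)
O(n, V) = 1/(-1648 + n)
I = 2879945
I/O(-1116, K) + 1057513/(-4264659) = 2879945/(1/(-1648 - 1116)) + 1057513/(-4264659) = 2879945/(1/(-2764)) + 1057513*(-1/4264659) = 2879945/(-1/2764) - 1057513/4264659 = 2879945*(-2764) - 1057513/4264659 = -7960167980 - 1057513/4264659 = -33947402018476333/4264659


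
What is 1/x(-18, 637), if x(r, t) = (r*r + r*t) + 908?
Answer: -1/10234 ≈ -9.7714e-5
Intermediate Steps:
x(r, t) = 908 + r² + r*t (x(r, t) = (r² + r*t) + 908 = 908 + r² + r*t)
1/x(-18, 637) = 1/(908 + (-18)² - 18*637) = 1/(908 + 324 - 11466) = 1/(-10234) = -1/10234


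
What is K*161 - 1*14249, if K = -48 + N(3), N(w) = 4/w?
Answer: -65287/3 ≈ -21762.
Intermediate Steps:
K = -140/3 (K = -48 + 4/3 = -140/3 ≈ -46.667)
K*161 - 1*14249 = -140/3*161 - 1*14249 = -22540/3 - 14249 = -65287/3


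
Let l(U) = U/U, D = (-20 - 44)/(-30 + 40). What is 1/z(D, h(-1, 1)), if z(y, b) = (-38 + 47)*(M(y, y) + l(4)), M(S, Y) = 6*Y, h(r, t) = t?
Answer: -5/1683 ≈ -0.0029709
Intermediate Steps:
D = -32/5 (D = -64/10 = -64*⅒ = -32/5 ≈ -6.4000)
l(U) = 1
z(y, b) = 9 + 54*y (z(y, b) = (-38 + 47)*(6*y + 1) = 9*(1 + 6*y) = 9 + 54*y)
1/z(D, h(-1, 1)) = 1/(9 + 54*(-32/5)) = 1/(9 - 1728/5) = 1/(-1683/5) = -5/1683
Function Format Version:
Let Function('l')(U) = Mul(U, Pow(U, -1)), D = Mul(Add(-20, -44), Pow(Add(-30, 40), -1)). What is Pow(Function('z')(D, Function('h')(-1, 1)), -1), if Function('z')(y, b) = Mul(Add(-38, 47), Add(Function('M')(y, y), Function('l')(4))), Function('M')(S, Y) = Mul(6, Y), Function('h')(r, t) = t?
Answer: Rational(-5, 1683) ≈ -0.0029709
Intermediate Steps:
D = Rational(-32, 5) (D = Mul(-64, Pow(10, -1)) = Mul(-64, Rational(1, 10)) = Rational(-32, 5) ≈ -6.4000)
Function('l')(U) = 1
Function('z')(y, b) = Add(9, Mul(54, y)) (Function('z')(y, b) = Mul(Add(-38, 47), Add(Mul(6, y), 1)) = Mul(9, Add(1, Mul(6, y))) = Add(9, Mul(54, y)))
Pow(Function('z')(D, Function('h')(-1, 1)), -1) = Pow(Add(9, Mul(54, Rational(-32, 5))), -1) = Pow(Add(9, Rational(-1728, 5)), -1) = Pow(Rational(-1683, 5), -1) = Rational(-5, 1683)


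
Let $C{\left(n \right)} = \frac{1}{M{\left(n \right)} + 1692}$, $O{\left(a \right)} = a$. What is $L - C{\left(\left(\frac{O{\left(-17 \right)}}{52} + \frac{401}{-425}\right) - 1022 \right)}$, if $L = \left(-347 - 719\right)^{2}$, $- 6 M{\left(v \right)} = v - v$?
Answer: $\frac{1922714351}{1692} \approx 1.1364 \cdot 10^{6}$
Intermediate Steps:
$M{\left(v \right)} = 0$ ($M{\left(v \right)} = - \frac{v - v}{6} = \left(- \frac{1}{6}\right) 0 = 0$)
$C{\left(n \right)} = \frac{1}{1692}$ ($C{\left(n \right)} = \frac{1}{0 + 1692} = \frac{1}{1692}$)
$L = 1136356$ ($L = \left(-1066\right)^{2} = 1136356$)
$L - C{\left(\left(\frac{O{\left(-17 \right)}}{52} + \frac{401}{-425}\right) - 1022 \right)} = 1136356 - \frac{1}{1692} = \frac{1922714351}{1692}$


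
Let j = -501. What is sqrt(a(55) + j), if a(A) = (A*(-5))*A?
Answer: I*sqrt(15626) ≈ 125.0*I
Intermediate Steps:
a(A) = -5*A**2 (a(A) = (-5*A)*A = -5*A**2)
sqrt(a(55) + j) = sqrt(-5*55**2 - 501) = sqrt(-5*3025 - 501) = sqrt(-15125 - 501) = sqrt(-15626) = I*sqrt(15626)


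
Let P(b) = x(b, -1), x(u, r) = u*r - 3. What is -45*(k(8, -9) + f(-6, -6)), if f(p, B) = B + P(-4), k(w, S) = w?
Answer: -135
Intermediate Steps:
x(u, r) = -3 + r*u (x(u, r) = r*u - 3 = -3 + r*u)
P(b) = -3 - b
f(p, B) = 1 + B (f(p, B) = B + (-3 - 1*(-4)) = B + (-3 + 4) = B + 1 = 1 + B)
-45*(k(8, -9) + f(-6, -6)) = -45*(8 + (1 - 6)) = -45*(8 - 5) = -45*3 = -135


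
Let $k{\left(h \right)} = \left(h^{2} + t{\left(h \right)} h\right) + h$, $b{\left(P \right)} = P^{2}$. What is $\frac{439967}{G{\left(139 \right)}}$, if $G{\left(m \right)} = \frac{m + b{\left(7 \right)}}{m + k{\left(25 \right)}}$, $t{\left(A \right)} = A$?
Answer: $\frac{6618227}{2} \approx 3.3091 \cdot 10^{6}$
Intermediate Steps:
$k{\left(h \right)} = h + 2 h^{2}$ ($k{\left(h \right)} = \left(h^{2} + h h\right) + h = \left(h^{2} + h^{2}\right) + h = 2 h^{2} + h = h + 2 h^{2}$)
$G{\left(m \right)} = \frac{49 + m}{1275 + m}$ ($G{\left(m \right)} = \frac{m + 7^{2}}{m + 25 \left(1 + 2 \cdot 25\right)} = \frac{m + 49}{m + 25 \left(1 + 50\right)} = \frac{49 + m}{m + 25 \cdot 51} = \frac{49 + m}{m + 1275} = \frac{49 + m}{1275 + m}$)
$\frac{439967}{G{\left(139 \right)}} = \frac{439967}{\frac{1}{1275 + 139} \left(49 + 139\right)} = \frac{439967}{\frac{1}{1414} \cdot 188} = \frac{439967}{\frac{94}{707}} = 439967 \cdot \frac{707}{94} = \frac{6618227}{2}$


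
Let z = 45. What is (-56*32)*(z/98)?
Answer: -5760/7 ≈ -822.86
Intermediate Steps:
(-56*32)*(z/98) = (-56*32)*(45/98) = -80640/98 = -1792*45/98 = -5760/7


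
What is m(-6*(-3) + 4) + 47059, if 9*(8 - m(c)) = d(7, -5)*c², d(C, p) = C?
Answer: 420215/9 ≈ 46691.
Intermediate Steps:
m(c) = 8 - 7*c²/9
m(-6*(-3) + 4) + 47059 = (8 - 7*(-6*(-3) + 4)²/9) + 47059 = (8 - 7*(18 + 4)²/9) + 47059 = (8 - 7/9*22²) + 47059 = (8 - 7/9*484) + 47059 = (8 - 3388/9) + 47059 = -3316/9 + 47059 = 420215/9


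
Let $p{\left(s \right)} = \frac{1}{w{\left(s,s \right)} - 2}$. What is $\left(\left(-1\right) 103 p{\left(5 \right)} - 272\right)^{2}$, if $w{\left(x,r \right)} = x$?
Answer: $\frac{844561}{9} \approx 93840.0$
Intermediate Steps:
$p{\left(s \right)} = \frac{1}{-2 + s}$ ($p{\left(s \right)} = \frac{1}{s - 2} = \frac{1}{-2 + s}$)
$\left(\left(-1\right) 103 p{\left(5 \right)} - 272\right)^{2} = \left(\frac{\left(-1\right) 103}{-2 + 5} - 272\right)^{2} = \left(- \frac{103}{3} - 272\right)^{2} = \left(- \frac{919}{3}\right)^{2} = \frac{844561}{9}$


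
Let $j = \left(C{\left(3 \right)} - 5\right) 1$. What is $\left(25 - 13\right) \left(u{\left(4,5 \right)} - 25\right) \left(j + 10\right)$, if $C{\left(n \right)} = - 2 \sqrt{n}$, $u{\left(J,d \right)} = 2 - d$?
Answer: $-1680 + 672 \sqrt{3} \approx -516.06$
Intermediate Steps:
$j = -5 - 2 \sqrt{3}$ ($j = \left(- 2 \sqrt{3} - 5\right) 1 = \left(-5 - 2 \sqrt{3}\right) 1 = -5 - 2 \sqrt{3} \approx -8.4641$)
$\left(25 - 13\right) \left(u{\left(4,5 \right)} - 25\right) \left(j + 10\right) = \left(25 - 13\right) \left(\left(2 - 5\right) - 25\right) \left(\left(-5 - 2 \sqrt{3}\right) + 10\right) = 12 \left(\left(2 - 5\right) - 25\right) \left(5 - 2 \sqrt{3}\right) = 12 \left(-3 - 25\right) \left(5 - 2 \sqrt{3}\right) = 12 \left(-28\right) \left(5 - 2 \sqrt{3}\right) = - 336 \left(5 - 2 \sqrt{3}\right) = -1680 + 672 \sqrt{3}$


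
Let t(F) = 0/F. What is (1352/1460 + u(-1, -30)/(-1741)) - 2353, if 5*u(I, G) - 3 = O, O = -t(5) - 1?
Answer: -1494660833/635465 ≈ -2352.1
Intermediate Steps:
t(F) = 0
O = -1 (O = -1*0 - 1 = 0 - 1 = -1)
u(I, G) = ⅖ (u(I, G) = ⅗ + (⅕)*(-1) = ⅗ - ⅕ = ⅖)
(1352/1460 + u(-1, -30)/(-1741)) - 2353 = (1352/1460 + (⅖)/(-1741)) - 2353 = (1352*(1/1460) + (⅖)*(-1/1741)) - 2353 = (338/365 - 2/8705) - 2353 = 588312/635465 - 2353 = -1494660833/635465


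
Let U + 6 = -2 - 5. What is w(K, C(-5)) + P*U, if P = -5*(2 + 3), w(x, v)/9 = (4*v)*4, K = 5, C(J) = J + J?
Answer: -1115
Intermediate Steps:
C(J) = 2*J
w(x, v) = 144*v (w(x, v) = 9*((4*v)*4) = 9*(16*v) = 144*v)
P = -25 (P = -5*5 = -25)
U = -13 (U = -6 + (-2 - 5) = -6 - 7 = -13)
w(K, C(-5)) + P*U = 144*(2*(-5)) - 25*(-13) = 144*(-10) + 325 = -1440 + 325 = -1115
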